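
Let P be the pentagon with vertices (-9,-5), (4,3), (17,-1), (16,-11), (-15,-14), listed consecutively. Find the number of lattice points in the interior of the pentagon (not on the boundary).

334

By the shoelace formula, twice the signed area is |[(-9)·3 − 4·(-5)] + [4·(-1) − 17·3] + [17·(-11) − 16·(-1)] + [16·(-14) − (-15)·(-11)] + [(-15)·(-5) − (-9)·(-14)]| = 673, so the area is 673/2.
The number of boundary lattice points is Σ gcd(|Δx|,|Δy|) = gcd(13,8) + gcd(13,4) + gcd(1,10) + gcd(31,3) + gcd(6,9) = 1+1+1+1+3 = 7.
By Pick's theorem A = I + B/2 − 1, so I = 673/2 − 7/2 + 1 = 334.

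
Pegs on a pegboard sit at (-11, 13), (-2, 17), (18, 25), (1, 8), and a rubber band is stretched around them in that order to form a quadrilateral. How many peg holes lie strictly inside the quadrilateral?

The shoelace formula gives twice the area as |((-11)·17 − (-2)·13) + ((-2)·25 − 18·17) + (18·8 − 1·25) + (1·13 − (-11)·8)| = 297, so the area is 297/2.
Summing gcd(|Δx|,|Δy|) over the edges gives the boundary count: gcd(9,4) + gcd(20,8) + gcd(17,17) + gcd(12,5) = 1+4+17+1 = 23.
Pick's theorem gives I = A − B/2 + 1 = 297/2 − 23/2 + 1 = 138.

138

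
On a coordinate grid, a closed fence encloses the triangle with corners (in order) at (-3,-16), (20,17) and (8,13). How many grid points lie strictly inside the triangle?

150

By the shoelace formula, twice the signed area is |((-3)·17 − 20·(-16)) + (20·13 − 8·17) + (8·(-16) − (-3)·13)| = 304, so the area is 152.
Summing gcd(|Δx|,|Δy|) over the edges gives the boundary count: gcd(23,33) + gcd(12,4) + gcd(11,29) = 1+4+1 = 6.
Pick's theorem gives I = A − B/2 + 1 = 152 − 6/2 + 1 = 150.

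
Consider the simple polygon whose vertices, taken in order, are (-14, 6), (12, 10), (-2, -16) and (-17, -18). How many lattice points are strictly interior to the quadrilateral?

Using the shoelace formula, 2A = |[(-14)·10 − 12·6] + [12·(-16) − (-2)·10] + [(-2)·(-18) − (-17)·(-16)] + [(-17)·6 − (-14)·(-18)]| = 974, so the area is 487.
Along each edge there are gcd(|Δx|,|Δy|)+1 lattice points, so counting each shared vertex once the boundary has gcd(26,4) + gcd(14,26) + gcd(15,2) + gcd(3,24) = 2+2+1+3 = 8.
By Pick's theorem A = I + B/2 − 1, so I = 487 − 8/2 + 1 = 484.

484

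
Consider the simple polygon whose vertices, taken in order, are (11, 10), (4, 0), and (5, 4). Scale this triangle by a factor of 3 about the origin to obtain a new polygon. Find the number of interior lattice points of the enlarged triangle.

Using the shoelace formula, 2A = |[11·0 − 4·10] + [4·4 − 5·0] + [5·10 − 11·4]| = 18, so the area is 9.
The number of boundary lattice points is Σ gcd(|Δx|,|Δy|) = gcd(7,10) + gcd(1,4) + gcd(6,6) = 1+1+6 = 8.
Scaling by 3 multiplies the area by 3² = 9 (so the new area is 81) and multiplies the boundary lattice-point count by 3, giving 24.
By Pick's theorem, the interior count of the dilated polygon is 81 − 24/2 + 1 = 70.

70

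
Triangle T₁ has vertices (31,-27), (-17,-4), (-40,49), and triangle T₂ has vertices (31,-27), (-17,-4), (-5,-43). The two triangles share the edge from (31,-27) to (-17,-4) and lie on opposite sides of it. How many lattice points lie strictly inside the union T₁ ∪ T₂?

The union is the simple quadrilateral with vertices (31,-27), (-40,49), (-17,-4), (-5,-43) in order.
By the shoelace formula, twice the signed area is |(31·49 − (-40)·(-27)) + ((-40)·(-4) − (-17)·49) + ((-17)·(-43) − (-5)·(-4)) + ((-5)·(-27) − 31·(-43))| = 3611, so the area is 1805.5.
Summing gcd(|Δx|,|Δy|) over the edges gives the boundary count: gcd(71,76) + gcd(23,53) + gcd(12,39) + gcd(36,16) = 1+1+3+4 = 9.
By Pick's theorem I = A − B/2 + 1 = 1805.5 − 9/2 + 1 = 1802.

1802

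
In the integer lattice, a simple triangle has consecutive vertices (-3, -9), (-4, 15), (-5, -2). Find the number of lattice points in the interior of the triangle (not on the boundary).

The shoelace formula gives twice the area as |[(-3)·15 − (-4)·(-9)] + [(-4)·(-2) − (-5)·15] + [(-5)·(-9) − (-3)·(-2)]| = 41, so the area is 20.5.
Summing gcd(|Δx|,|Δy|) over the edges gives the boundary count: gcd(1,24) + gcd(1,17) + gcd(2,7) = 1+1+1 = 3.
By Pick's theorem A = I + B/2 − 1, so I = 20.5 − 3/2 + 1 = 20.

20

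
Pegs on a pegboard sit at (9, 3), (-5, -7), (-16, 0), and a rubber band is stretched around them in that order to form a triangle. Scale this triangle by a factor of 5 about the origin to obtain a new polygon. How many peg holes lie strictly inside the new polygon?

2591

The shoelace formula gives twice the area as |[9·(-7) − (-5)·3] + [(-5)·0 − (-16)·(-7)] + [(-16)·3 − 9·0]| = 208, so the area is 104.
Along each edge there are gcd(|Δx|,|Δy|)+1 lattice points, so counting each shared vertex once the boundary has gcd(14,10) + gcd(11,7) + gcd(25,3) = 2+1+1 = 4.
Scaling by 5 multiplies the area by 5² = 25 (so the new area is 2600) and multiplies the boundary lattice-point count by 5, giving 20.
By Pick's theorem, the interior count of the dilated polygon is 2600 − 20/2 + 1 = 2591.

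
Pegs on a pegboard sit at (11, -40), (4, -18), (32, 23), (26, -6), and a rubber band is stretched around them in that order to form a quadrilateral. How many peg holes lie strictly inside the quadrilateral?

566

The shoelace formula gives twice the area as |[11·(-18) − 4·(-40)] + [4·23 − 32·(-18)] + [32·(-6) − 26·23] + [26·(-40) − 11·(-6)]| = 1134, so the area is 567.
Along each edge there are gcd(|Δx|,|Δy|)+1 lattice points, so counting each shared vertex once the boundary has gcd(7,22) + gcd(28,41) + gcd(6,29) + gcd(15,34) = 1+1+1+1 = 4.
Pick's theorem gives I = A − B/2 + 1 = 567 − 4/2 + 1 = 566.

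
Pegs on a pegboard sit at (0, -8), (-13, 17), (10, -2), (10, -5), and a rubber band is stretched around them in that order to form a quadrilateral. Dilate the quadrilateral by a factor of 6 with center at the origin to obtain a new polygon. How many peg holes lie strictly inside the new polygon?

6427

The shoelace formula gives twice the area as |[0·17 − (-13)·(-8)] + [(-13)·(-2) − 10·17] + [10·(-5) − 10·(-2)] + [10·(-8) − 0·(-5)]| = 358, so the area is 179.
Along each edge there are gcd(|Δx|,|Δy|)+1 lattice points, so counting each shared vertex once the boundary has gcd(13,25) + gcd(23,19) + gcd(0,3) + gcd(10,3) = 1+1+3+1 = 6.
Scaling by 6 multiplies the area by 6² = 36 (so the new area is 6444) and multiplies the boundary lattice-point count by 6, giving 36.
By Pick's theorem, the interior count of the dilated polygon is 6444 − 36/2 + 1 = 6427.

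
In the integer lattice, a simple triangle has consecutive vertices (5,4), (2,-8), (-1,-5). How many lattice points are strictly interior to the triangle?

19

By the shoelace formula, twice the signed area is |(5·(-8) − 2·4) + (2·(-5) − (-1)·(-8)) + ((-1)·4 − 5·(-5))| = 45, so the area is 22.5.
The number of boundary lattice points is Σ gcd(|Δx|,|Δy|) = gcd(3,12) + gcd(3,3) + gcd(6,9) = 3+3+3 = 9.
By Pick's theorem A = I + B/2 − 1, so I = 22.5 − 9/2 + 1 = 19.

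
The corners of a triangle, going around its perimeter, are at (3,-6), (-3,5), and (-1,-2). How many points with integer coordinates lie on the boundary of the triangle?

6

Summing gcd(|Δx|,|Δy|) over the edges gives the boundary count: gcd(6,11) + gcd(2,7) + gcd(4,4) = 1+1+4 = 6.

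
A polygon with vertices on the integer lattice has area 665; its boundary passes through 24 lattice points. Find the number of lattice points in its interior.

From Pick's theorem, I = A − B/2 + 1 = 665 − 24/2 + 1 = 654.

654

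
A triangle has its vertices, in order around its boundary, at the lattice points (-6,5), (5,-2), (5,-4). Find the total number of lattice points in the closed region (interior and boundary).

14

The shoelace formula gives twice the area as |((-6)·(-2) − 5·5) + (5·(-4) − 5·(-2)) + (5·5 − (-6)·(-4))| = 22, so the area is 11.
The number of boundary lattice points is Σ gcd(|Δx|,|Δy|) = gcd(11,7) + gcd(0,2) + gcd(11,9) = 1+2+1 = 4.
Pick's theorem gives I = A − B/2 + 1 = 11 − 4/2 + 1 = 10, so the closed region contains I + B = 10 + 4 = 14 lattice points.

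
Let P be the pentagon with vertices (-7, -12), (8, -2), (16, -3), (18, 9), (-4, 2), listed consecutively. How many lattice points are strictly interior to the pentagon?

Using the shoelace formula, 2A = |[(-7)·(-2) − 8·(-12)] + [8·(-3) − 16·(-2)] + [16·9 − 18·(-3)] + [18·2 − (-4)·9] + [(-4)·(-12) − (-7)·2]| = 450, so the area is 225.
The number of boundary lattice points is Σ gcd(|Δx|,|Δy|) = gcd(15,10) + gcd(8,1) + gcd(2,12) + gcd(22,7) + gcd(3,14) = 5+1+2+1+1 = 10.
By Pick's theorem A = I + B/2 − 1, so I = 225 − 10/2 + 1 = 221.

221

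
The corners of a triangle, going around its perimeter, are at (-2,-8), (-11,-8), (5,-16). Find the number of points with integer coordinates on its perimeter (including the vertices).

18

Summing gcd(|Δx|,|Δy|) over the edges gives the boundary count: gcd(9,0) + gcd(16,8) + gcd(7,8) = 9+8+1 = 18.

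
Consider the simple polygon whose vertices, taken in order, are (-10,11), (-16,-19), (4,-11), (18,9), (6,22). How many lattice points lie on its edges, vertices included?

14

Summing gcd(|Δx|,|Δy|) over the edges gives the boundary count: gcd(6,30) + gcd(20,8) + gcd(14,20) + gcd(12,13) + gcd(16,11) = 6+4+2+1+1 = 14.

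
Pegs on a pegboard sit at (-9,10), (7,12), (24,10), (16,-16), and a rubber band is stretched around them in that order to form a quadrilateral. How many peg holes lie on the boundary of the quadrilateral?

6

The number of boundary lattice points is Σ gcd(|Δx|,|Δy|) = gcd(16,2) + gcd(17,2) + gcd(8,26) + gcd(25,26) = 2+1+2+1 = 6.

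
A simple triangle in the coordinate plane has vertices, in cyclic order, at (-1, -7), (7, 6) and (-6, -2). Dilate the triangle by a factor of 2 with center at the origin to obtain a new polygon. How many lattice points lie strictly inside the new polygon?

204

The shoelace formula gives twice the area as |((-1)·6 − 7·(-7)) + (7·(-2) − (-6)·6) + ((-6)·(-7) − (-1)·(-2))| = 105, so the area is 105/2.
Along each edge there are gcd(|Δx|,|Δy|)+1 lattice points, so counting each shared vertex once the boundary has gcd(8,13) + gcd(13,8) + gcd(5,5) = 1+1+5 = 7.
Scaling by 2 multiplies the area by 2² = 4 (so the new area is 210) and multiplies the boundary lattice-point count by 2, giving 14.
By Pick's theorem, the interior count of the dilated polygon is 210 − 14/2 + 1 = 204.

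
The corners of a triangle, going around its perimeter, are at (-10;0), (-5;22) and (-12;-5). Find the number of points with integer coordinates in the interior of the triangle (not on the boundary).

Using the shoelace formula, 2A = |((-10)·22 − (-5)·0) + ((-5)·(-5) − (-12)·22) + ((-12)·0 − (-10)·(-5))| = 19, so the area is 9.5.
Summing gcd(|Δx|,|Δy|) over the edges gives the boundary count: gcd(5,22) + gcd(7,27) + gcd(2,5) = 1+1+1 = 3.
By Pick's theorem A = I + B/2 − 1, so I = 9.5 − 3/2 + 1 = 9.

9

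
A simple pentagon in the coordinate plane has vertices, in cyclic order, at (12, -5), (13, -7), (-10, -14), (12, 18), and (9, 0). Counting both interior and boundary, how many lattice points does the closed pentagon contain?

250

By the shoelace formula, twice the signed area is |[12·(-7) − 13·(-5)] + [13·(-14) − (-10)·(-7)] + [(-10)·18 − 12·(-14)] + [12·0 − 9·18] + [9·(-5) − 12·0]| = 490, so the area is 245.
Along each edge there are gcd(|Δx|,|Δy|)+1 lattice points, so counting each shared vertex once the boundary has gcd(1,2) + gcd(23,7) + gcd(22,32) + gcd(3,18) + gcd(3,5) = 1+1+2+3+1 = 8.
Pick's theorem gives I = A − B/2 + 1 = 245 − 8/2 + 1 = 242, so the closed region contains I + B = 242 + 8 = 250 lattice points.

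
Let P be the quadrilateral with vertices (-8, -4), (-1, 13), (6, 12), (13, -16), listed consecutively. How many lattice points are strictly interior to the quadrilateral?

310

Using the shoelace formula, 2A = |((-8)·13 − (-1)·(-4)) + ((-1)·12 − 6·13) + (6·(-16) − 13·12) + (13·(-4) − (-8)·(-16))| = 630, so the area is 315.
Along each edge there are gcd(|Δx|,|Δy|)+1 lattice points, so counting each shared vertex once the boundary has gcd(7,17) + gcd(7,1) + gcd(7,28) + gcd(21,12) = 1+1+7+3 = 12.
Pick's theorem gives I = A − B/2 + 1 = 315 − 12/2 + 1 = 310.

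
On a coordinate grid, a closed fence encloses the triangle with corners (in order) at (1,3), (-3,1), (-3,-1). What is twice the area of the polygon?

By the shoelace formula, twice the signed area is |[1·1 − (-3)·3] + [(-3)·(-1) − (-3)·1] + [(-3)·3 − 1·(-1)]| = 8, so the area is 4.

8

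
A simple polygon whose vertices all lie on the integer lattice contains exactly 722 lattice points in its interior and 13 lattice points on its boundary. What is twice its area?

1455

Pick's theorem states A = I + B/2 − 1, so A = 722 + 13/2 − 1 = 1455/2.
Hence 2A = 1455.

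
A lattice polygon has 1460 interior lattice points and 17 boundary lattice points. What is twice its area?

Pick's theorem states A = I + B/2 − 1, so A = 1460 + 17/2 − 1 = 2935/2.
Hence 2A = 2935.

2935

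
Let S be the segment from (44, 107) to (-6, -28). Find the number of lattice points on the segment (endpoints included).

The number of lattice points on a segment between lattice points is gcd(|Δx|,|Δy|) + 1 = gcd(50,135) + 1 = 5 + 1 = 6.

6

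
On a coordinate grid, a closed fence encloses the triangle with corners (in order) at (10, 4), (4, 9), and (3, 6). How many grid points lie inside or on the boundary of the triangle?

The shoelace formula gives twice the area as |(10·9 − 4·4) + (4·6 − 3·9) + (3·4 − 10·6)| = 23, so the area is 11.5.
Along each edge there are gcd(|Δx|,|Δy|)+1 lattice points, so counting each shared vertex once the boundary has gcd(6,5) + gcd(1,3) + gcd(7,2) = 1+1+1 = 3.
Pick's theorem gives I = A − B/2 + 1 = 11.5 − 3/2 + 1 = 11, so the closed region contains I + B = 11 + 3 = 14 lattice points.

14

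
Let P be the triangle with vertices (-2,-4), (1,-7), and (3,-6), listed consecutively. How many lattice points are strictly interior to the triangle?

3

By the shoelace formula, twice the signed area is |((-2)·(-7) − 1·(-4)) + (1·(-6) − 3·(-7)) + (3·(-4) − (-2)·(-6))| = 9, so the area is 4.5.
Along each edge there are gcd(|Δx|,|Δy|)+1 lattice points, so counting each shared vertex once the boundary has gcd(3,3) + gcd(2,1) + gcd(5,2) = 3+1+1 = 5.
By Pick's theorem A = I + B/2 − 1, so I = 4.5 − 5/2 + 1 = 3.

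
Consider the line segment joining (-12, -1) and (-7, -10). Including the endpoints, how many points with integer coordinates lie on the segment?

The number of lattice points on a segment between lattice points is gcd(|Δx|,|Δy|) + 1 = gcd(5,9) + 1 = 1 + 1 = 2.

2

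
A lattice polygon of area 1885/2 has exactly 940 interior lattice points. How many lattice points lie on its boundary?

Pick's theorem gives A = I + B/2 − 1, so B = 2(A − I + 1) = 2(1885/2 − 940 + 1) = 7.

7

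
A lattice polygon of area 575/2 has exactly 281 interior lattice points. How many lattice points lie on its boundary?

Pick's theorem gives A = I + B/2 − 1, so B = 2(A − I + 1) = 2(575/2 − 281 + 1) = 15.

15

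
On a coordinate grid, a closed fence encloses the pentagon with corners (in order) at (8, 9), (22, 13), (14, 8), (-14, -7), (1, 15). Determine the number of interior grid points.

198

The shoelace formula gives twice the area as |[8·13 − 22·9] + [22·8 − 14·13] + [14·(-7) − (-14)·8] + [(-14)·15 − 1·(-7)] + [1·9 − 8·15]| = 400, so the area is 200.
Along each edge there are gcd(|Δx|,|Δy|)+1 lattice points, so counting each shared vertex once the boundary has gcd(14,4) + gcd(8,5) + gcd(28,15) + gcd(15,22) + gcd(7,6) = 2+1+1+1+1 = 6.
Pick's theorem gives I = A − B/2 + 1 = 200 − 6/2 + 1 = 198.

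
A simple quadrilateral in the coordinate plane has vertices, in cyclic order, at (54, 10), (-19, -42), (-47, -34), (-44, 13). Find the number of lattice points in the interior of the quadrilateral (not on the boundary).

3325

The shoelace formula gives twice the area as |(54·(-42) − (-19)·10) + ((-19)·(-34) − (-47)·(-42)) + ((-47)·13 − (-44)·(-34)) + ((-44)·10 − 54·13)| = 6655, so the area is 6655/2.
Along each edge there are gcd(|Δx|,|Δy|)+1 lattice points, so counting each shared vertex once the boundary has gcd(73,52) + gcd(28,8) + gcd(3,47) + gcd(98,3) = 1+4+1+1 = 7.
By Pick's theorem A = I + B/2 − 1, so I = 6655/2 − 7/2 + 1 = 3325.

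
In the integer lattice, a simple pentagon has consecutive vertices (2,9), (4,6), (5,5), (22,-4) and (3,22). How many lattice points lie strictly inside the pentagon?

156

The shoelace formula gives twice the area as |(2·6 − 4·9) + (4·5 − 5·6) + (5·(-4) − 22·5) + (22·22 − 3·(-4)) + (3·9 − 2·22)| = 315, so the area is 315/2.
The number of boundary lattice points is Σ gcd(|Δx|,|Δy|) = gcd(2,3) + gcd(1,1) + gcd(17,9) + gcd(19,26) + gcd(1,13) = 1+1+1+1+1 = 5.
By Pick's theorem A = I + B/2 − 1, so I = 315/2 − 5/2 + 1 = 156.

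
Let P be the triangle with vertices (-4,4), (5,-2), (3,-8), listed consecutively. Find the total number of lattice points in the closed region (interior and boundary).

The shoelace formula gives twice the area as |((-4)·(-2) − 5·4) + (5·(-8) − 3·(-2)) + (3·4 − (-4)·(-8))| = 66, so the area is 33.
Along each edge there are gcd(|Δx|,|Δy|)+1 lattice points, so counting each shared vertex once the boundary has gcd(9,6) + gcd(2,6) + gcd(7,12) = 3+2+1 = 6.
Pick's theorem gives I = A − B/2 + 1 = 33 − 6/2 + 1 = 31, so the closed region contains I + B = 31 + 6 = 37 lattice points.

37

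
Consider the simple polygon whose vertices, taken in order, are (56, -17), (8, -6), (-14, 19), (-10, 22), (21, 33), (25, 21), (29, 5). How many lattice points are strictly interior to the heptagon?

The shoelace formula gives twice the area as |[56·(-6) − 8·(-17)] + [8·19 − (-14)·(-6)] + [(-14)·22 − (-10)·19] + [(-10)·33 − 21·22] + [21·21 − 25·33] + [25·5 − 29·21] + [29·(-17) − 56·5]| = 2683, so the area is 1341.5.
Along each edge there are gcd(|Δx|,|Δy|)+1 lattice points, so counting each shared vertex once the boundary has gcd(48,11) + gcd(22,25) + gcd(4,3) + gcd(31,11) + gcd(4,12) + gcd(4,16) + gcd(27,22) = 1+1+1+1+4+4+1 = 13.
Pick's theorem gives I = A − B/2 + 1 = 1341.5 − 13/2 + 1 = 1336.

1336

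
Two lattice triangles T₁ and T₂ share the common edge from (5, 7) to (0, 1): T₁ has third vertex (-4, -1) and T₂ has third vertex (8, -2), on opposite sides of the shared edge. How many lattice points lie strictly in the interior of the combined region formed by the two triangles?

The union is the simple quadrilateral with vertices (5, 7), (-4, -1), (0, 1), (8, -2) in order.
The shoelace formula gives twice the area as |(5·(-1) − (-4)·7) + ((-4)·1 − 0·(-1)) + (0·(-2) − 8·1) + (8·7 − 5·(-2))| = 77, so the area is 38.5.
Summing gcd(|Δx|,|Δy|) over the edges gives the boundary count: gcd(9,8) + gcd(4,2) + gcd(8,3) + gcd(3,9) = 1+2+1+3 = 7.
By Pick's theorem I = A − B/2 + 1 = 38.5 − 7/2 + 1 = 36.

36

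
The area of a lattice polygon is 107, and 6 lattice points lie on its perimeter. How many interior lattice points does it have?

From Pick's theorem, I = A − B/2 + 1 = 107 − 6/2 + 1 = 105.

105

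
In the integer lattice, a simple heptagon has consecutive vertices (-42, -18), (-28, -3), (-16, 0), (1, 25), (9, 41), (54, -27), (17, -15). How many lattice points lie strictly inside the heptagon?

The shoelace formula gives twice the area as |[(-42)·(-3) − (-28)·(-18)] + [(-28)·0 − (-16)·(-3)] + [(-16)·25 − 1·0] + [1·41 − 9·25] + [9·(-27) − 54·41] + [54·(-15) − 17·(-27)] + [17·(-18) − (-42)·(-15)]| = 4754, so the area is 2377.
Summing gcd(|Δx|,|Δy|) over the edges gives the boundary count: gcd(14,15) + gcd(12,3) + gcd(17,25) + gcd(8,16) + gcd(45,68) + gcd(37,12) + gcd(59,3) = 1+3+1+8+1+1+1 = 16.
By Pick's theorem A = I + B/2 − 1, so I = 2377 − 16/2 + 1 = 2370.

2370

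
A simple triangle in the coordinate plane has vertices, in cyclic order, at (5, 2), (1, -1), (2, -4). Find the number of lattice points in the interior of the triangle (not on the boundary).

6

The shoelace formula gives twice the area as |(5·(-1) − 1·2) + (1·(-4) − 2·(-1)) + (2·2 − 5·(-4))| = 15, so the area is 15/2.
Along each edge there are gcd(|Δx|,|Δy|)+1 lattice points, so counting each shared vertex once the boundary has gcd(4,3) + gcd(1,3) + gcd(3,6) = 1+1+3 = 5.
Pick's theorem gives I = A − B/2 + 1 = 15/2 − 5/2 + 1 = 6.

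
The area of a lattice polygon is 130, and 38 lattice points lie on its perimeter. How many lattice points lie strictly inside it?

From Pick's theorem, I = A − B/2 + 1 = 130 − 38/2 + 1 = 112.

112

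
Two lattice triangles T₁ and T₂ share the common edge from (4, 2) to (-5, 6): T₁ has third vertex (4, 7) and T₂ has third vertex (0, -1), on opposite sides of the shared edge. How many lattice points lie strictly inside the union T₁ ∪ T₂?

The union is the simple quadrilateral with vertices (4, 2), (4, 7), (-5, 6), (0, -1) in order.
The shoelace formula gives twice the area as |(4·7 − 4·2) + (4·6 − (-5)·7) + ((-5)·(-1) − 0·6) + (0·2 − 4·(-1))| = 88, so the area is 44.
Summing gcd(|Δx|,|Δy|) over the edges gives the boundary count: gcd(0,5) + gcd(9,1) + gcd(5,7) + gcd(4,3) = 5+1+1+1 = 8.
By Pick's theorem I = A − B/2 + 1 = 44 − 8/2 + 1 = 41.

41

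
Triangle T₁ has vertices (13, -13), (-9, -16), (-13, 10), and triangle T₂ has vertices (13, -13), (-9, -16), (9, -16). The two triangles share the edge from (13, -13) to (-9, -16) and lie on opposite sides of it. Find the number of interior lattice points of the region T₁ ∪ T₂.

309

The union is the simple quadrilateral with vertices (13, -13), (-13, 10), (-9, -16), (9, -16) in order.
By the shoelace formula, twice the signed area is |[13·10 − (-13)·(-13)] + [(-13)·(-16) − (-9)·10] + [(-9)·(-16) − 9·(-16)] + [9·(-13) − 13·(-16)]| = 638, so the area is 319.
Along each edge there are gcd(|Δx|,|Δy|)+1 lattice points, so counting each shared vertex once the boundary has gcd(26,23) + gcd(4,26) + gcd(18,0) + gcd(4,3) = 1+2+18+1 = 22.
By Pick's theorem I = A − B/2 + 1 = 319 − 22/2 + 1 = 309.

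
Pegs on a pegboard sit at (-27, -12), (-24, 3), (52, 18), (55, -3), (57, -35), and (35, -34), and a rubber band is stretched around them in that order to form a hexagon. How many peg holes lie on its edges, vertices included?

12

Summing gcd(|Δx|,|Δy|) over the edges gives the boundary count: gcd(3,15) + gcd(76,15) + gcd(3,21) + gcd(2,32) + gcd(22,1) + gcd(62,22) = 3+1+3+2+1+2 = 12.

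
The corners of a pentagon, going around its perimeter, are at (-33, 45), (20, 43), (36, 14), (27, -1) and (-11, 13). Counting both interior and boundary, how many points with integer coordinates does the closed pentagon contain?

1869

The shoelace formula gives twice the area as |((-33)·43 − 20·45) + (20·14 − 36·43) + (36·(-1) − 27·14) + (27·13 − (-11)·(-1)) + ((-11)·45 − (-33)·13)| = 3727, so the area is 3727/2.
Summing gcd(|Δx|,|Δy|) over the edges gives the boundary count: gcd(53,2) + gcd(16,29) + gcd(9,15) + gcd(38,14) + gcd(22,32) = 1+1+3+2+2 = 9.
Pick's theorem gives I = A − B/2 + 1 = 3727/2 − 9/2 + 1 = 1860, so the closed region contains I + B = 1860 + 9 = 1869 lattice points.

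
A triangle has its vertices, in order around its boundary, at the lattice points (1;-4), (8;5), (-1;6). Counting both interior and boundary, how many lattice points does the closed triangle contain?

The shoelace formula gives twice the area as |(1·5 − 8·(-4)) + (8·6 − (-1)·5) + ((-1)·(-4) − 1·6)| = 88, so the area is 44.
The number of boundary lattice points is Σ gcd(|Δx|,|Δy|) = gcd(7,9) + gcd(9,1) + gcd(2,10) = 1+1+2 = 4.
Pick's theorem gives I = A − B/2 + 1 = 44 − 4/2 + 1 = 43, so the closed region contains I + B = 43 + 4 = 47 lattice points.

47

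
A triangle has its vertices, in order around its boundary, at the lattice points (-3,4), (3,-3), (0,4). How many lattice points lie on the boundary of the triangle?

Summing gcd(|Δx|,|Δy|) over the edges gives the boundary count: gcd(6,7) + gcd(3,7) + gcd(3,0) = 1+1+3 = 5.

5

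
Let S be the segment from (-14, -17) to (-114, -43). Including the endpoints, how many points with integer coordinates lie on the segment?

The number of lattice points on a segment between lattice points is gcd(|Δx|,|Δy|) + 1 = gcd(100,26) + 1 = 2 + 1 = 3.

3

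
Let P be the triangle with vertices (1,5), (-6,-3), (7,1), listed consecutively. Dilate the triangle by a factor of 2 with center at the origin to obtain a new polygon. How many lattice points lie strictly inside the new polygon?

149

By the shoelace formula, twice the signed area is |[1·(-3) − (-6)·5] + [(-6)·1 − 7·(-3)] + [7·5 − 1·1]| = 76, so the area is 38.
The number of boundary lattice points is Σ gcd(|Δx|,|Δy|) = gcd(7,8) + gcd(13,4) + gcd(6,4) = 1+1+2 = 4.
Scaling by 2 multiplies the area by 2² = 4 (so the new area is 152) and multiplies the boundary lattice-point count by 2, giving 8.
By Pick's theorem, the interior count of the dilated polygon is 152 − 8/2 + 1 = 149.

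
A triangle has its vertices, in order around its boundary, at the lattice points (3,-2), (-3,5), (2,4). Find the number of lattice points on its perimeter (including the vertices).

3

Summing gcd(|Δx|,|Δy|) over the edges gives the boundary count: gcd(6,7) + gcd(5,1) + gcd(1,6) = 1+1+1 = 3.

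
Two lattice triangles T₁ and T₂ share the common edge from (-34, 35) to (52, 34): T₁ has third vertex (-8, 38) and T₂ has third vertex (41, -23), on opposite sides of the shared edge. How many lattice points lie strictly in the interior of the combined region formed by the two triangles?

The union is the simple quadrilateral with vertices (-34, 35), (-8, 38), (52, 34), (41, -23) in order.
Using the shoelace formula, 2A = |[(-34)·38 − (-8)·35] + [(-8)·34 − 52·38] + [52·(-23) − 41·34] + [41·35 − (-34)·(-23)]| = 5197, so the area is 2598.5.
Along each edge there are gcd(|Δx|,|Δy|)+1 lattice points, so counting each shared vertex once the boundary has gcd(26,3) + gcd(60,4) + gcd(11,57) + gcd(75,58) = 1+4+1+1 = 7.
By Pick's theorem I = A − B/2 + 1 = 2598.5 − 7/2 + 1 = 2596.

2596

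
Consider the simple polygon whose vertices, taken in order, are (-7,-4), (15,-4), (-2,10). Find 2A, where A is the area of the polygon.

308

By the shoelace formula, twice the signed area is |((-7)·(-4) − 15·(-4)) + (15·10 − (-2)·(-4)) + ((-2)·(-4) − (-7)·10)| = 308, so the area is 154.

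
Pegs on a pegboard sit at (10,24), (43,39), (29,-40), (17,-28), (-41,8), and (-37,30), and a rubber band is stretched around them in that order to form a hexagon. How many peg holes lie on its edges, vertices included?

Summing gcd(|Δx|,|Δy|) over the edges gives the boundary count: gcd(33,15) + gcd(14,79) + gcd(12,12) + gcd(58,36) + gcd(4,22) + gcd(47,6) = 3+1+12+2+2+1 = 21.

21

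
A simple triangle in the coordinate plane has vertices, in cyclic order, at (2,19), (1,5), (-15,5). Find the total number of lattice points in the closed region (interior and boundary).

122

Using the shoelace formula, 2A = |(2·5 − 1·19) + (1·5 − (-15)·5) + ((-15)·19 − 2·5)| = 224, so the area is 112.
The number of boundary lattice points is Σ gcd(|Δx|,|Δy|) = gcd(1,14) + gcd(16,0) + gcd(17,14) = 1+16+1 = 18.
Pick's theorem gives I = A − B/2 + 1 = 112 − 18/2 + 1 = 104, so the closed region contains I + B = 104 + 18 = 122 lattice points.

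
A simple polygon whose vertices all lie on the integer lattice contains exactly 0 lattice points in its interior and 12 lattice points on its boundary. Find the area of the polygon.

5

By Pick's theorem, A = I + B/2 − 1 = 0 + 12/2 − 1 = 5.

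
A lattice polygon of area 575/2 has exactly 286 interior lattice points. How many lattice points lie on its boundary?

5

Pick's theorem gives A = I + B/2 − 1, so B = 2(A − I + 1) = 2(575/2 − 286 + 1) = 5.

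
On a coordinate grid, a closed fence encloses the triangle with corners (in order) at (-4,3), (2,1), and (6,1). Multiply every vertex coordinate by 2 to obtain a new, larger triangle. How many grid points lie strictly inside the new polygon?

9

Using the shoelace formula, 2A = |[(-4)·1 − 2·3] + [2·1 − 6·1] + [6·3 − (-4)·1]| = 8, so the area is 4.
Summing gcd(|Δx|,|Δy|) over the edges gives the boundary count: gcd(6,2) + gcd(4,0) + gcd(10,2) = 2+4+2 = 8.
Scaling by 2 multiplies the area by 2² = 4 (so the new area is 16) and multiplies the boundary lattice-point count by 2, giving 16.
By Pick's theorem, the interior count of the dilated polygon is 16 − 16/2 + 1 = 9.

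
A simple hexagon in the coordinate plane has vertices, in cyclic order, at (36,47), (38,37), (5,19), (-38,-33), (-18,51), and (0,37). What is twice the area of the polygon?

3890

The shoelace formula gives twice the area as |(36·37 − 38·47) + (38·19 − 5·37) + (5·(-33) − (-38)·19) + ((-38)·51 − (-18)·(-33)) + ((-18)·37 − 0·51) + (0·47 − 36·37)| = 3890, so the area is 1945.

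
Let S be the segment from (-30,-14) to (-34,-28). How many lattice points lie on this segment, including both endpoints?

The number of lattice points on a segment between lattice points is gcd(|Δx|,|Δy|) + 1 = gcd(4,14) + 1 = 2 + 1 = 3.

3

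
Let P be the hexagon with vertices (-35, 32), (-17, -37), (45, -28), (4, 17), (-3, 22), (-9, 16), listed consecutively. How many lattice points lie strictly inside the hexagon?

Using the shoelace formula, 2A = |((-35)·(-37) − (-17)·32) + ((-17)·(-28) − 45·(-37)) + (45·17 − 4·(-28)) + (4·22 − (-3)·17) + ((-3)·16 − (-9)·22) + ((-9)·32 − (-35)·16)| = 5418, so the area is 2709.
Summing gcd(|Δx|,|Δy|) over the edges gives the boundary count: gcd(18,69) + gcd(62,9) + gcd(41,45) + gcd(7,5) + gcd(6,6) + gcd(26,16) = 3+1+1+1+6+2 = 14.
Pick's theorem gives I = A − B/2 + 1 = 2709 − 14/2 + 1 = 2703.

2703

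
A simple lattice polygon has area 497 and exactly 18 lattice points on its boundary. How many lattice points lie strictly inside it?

Pick's theorem A = I + B/2 − 1 rearranges to I = A − B/2 + 1 = 497 − 18/2 + 1 = 489.

489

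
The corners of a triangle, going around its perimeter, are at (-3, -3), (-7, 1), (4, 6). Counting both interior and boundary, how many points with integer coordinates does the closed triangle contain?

By the shoelace formula, twice the signed area is |[(-3)·1 − (-7)·(-3)] + [(-7)·6 − 4·1] + [4·(-3) − (-3)·6]| = 64, so the area is 32.
Along each edge there are gcd(|Δx|,|Δy|)+1 lattice points, so counting each shared vertex once the boundary has gcd(4,4) + gcd(11,5) + gcd(7,9) = 4+1+1 = 6.
Pick's theorem gives I = A − B/2 + 1 = 32 − 6/2 + 1 = 30, so the closed region contains I + B = 30 + 6 = 36 lattice points.

36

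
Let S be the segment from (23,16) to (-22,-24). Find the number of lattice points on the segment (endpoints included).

6

The number of lattice points on a segment between lattice points is gcd(|Δx|,|Δy|) + 1 = gcd(45,40) + 1 = 5 + 1 = 6.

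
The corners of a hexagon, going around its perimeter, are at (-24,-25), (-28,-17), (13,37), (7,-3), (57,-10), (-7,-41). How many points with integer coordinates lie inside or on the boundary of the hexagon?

The shoelace formula gives twice the area as |[(-24)·(-17) − (-28)·(-25)] + [(-28)·37 − 13·(-17)] + [13·(-3) − 7·37] + [7·(-10) − 57·(-3)] + [57·(-41) − (-7)·(-10)] + [(-7)·(-25) − (-24)·(-41)]| = 4520, so the area is 2260.
Along each edge there are gcd(|Δx|,|Δy|)+1 lattice points, so counting each shared vertex once the boundary has gcd(4,8) + gcd(41,54) + gcd(6,40) + gcd(50,7) + gcd(64,31) + gcd(17,16) = 4+1+2+1+1+1 = 10.
Pick's theorem gives I = A − B/2 + 1 = 2260 − 10/2 + 1 = 2256, so the closed region contains I + B = 2256 + 10 = 2266 lattice points.

2266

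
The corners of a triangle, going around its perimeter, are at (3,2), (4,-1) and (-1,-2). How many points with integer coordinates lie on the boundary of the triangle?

The number of boundary lattice points is Σ gcd(|Δx|,|Δy|) = gcd(1,3) + gcd(5,1) + gcd(4,4) = 1+1+4 = 6.

6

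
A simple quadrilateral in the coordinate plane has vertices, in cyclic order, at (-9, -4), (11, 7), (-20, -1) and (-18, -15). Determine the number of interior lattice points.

163

By the shoelace formula, twice the signed area is |((-9)·7 − 11·(-4)) + (11·(-1) − (-20)·7) + ((-20)·(-15) − (-18)·(-1)) + ((-18)·(-4) − (-9)·(-15))| = 329, so the area is 329/2.
Along each edge there are gcd(|Δx|,|Δy|)+1 lattice points, so counting each shared vertex once the boundary has gcd(20,11) + gcd(31,8) + gcd(2,14) + gcd(9,11) = 1+1+2+1 = 5.
Pick's theorem gives I = A − B/2 + 1 = 329/2 − 5/2 + 1 = 163.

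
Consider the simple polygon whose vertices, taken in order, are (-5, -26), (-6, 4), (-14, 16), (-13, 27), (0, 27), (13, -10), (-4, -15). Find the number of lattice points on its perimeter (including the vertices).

The number of boundary lattice points is Σ gcd(|Δx|,|Δy|) = gcd(1,30) + gcd(8,12) + gcd(1,11) + gcd(13,0) + gcd(13,37) + gcd(17,5) + gcd(1,11) = 1+4+1+13+1+1+1 = 22.

22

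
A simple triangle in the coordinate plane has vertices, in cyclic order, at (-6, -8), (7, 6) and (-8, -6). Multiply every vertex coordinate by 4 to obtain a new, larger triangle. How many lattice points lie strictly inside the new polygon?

421

Using the shoelace formula, 2A = |[(-6)·6 − 7·(-8)] + [7·(-6) − (-8)·6] + [(-8)·(-8) − (-6)·(-6)]| = 54, so the area is 27.
Summing gcd(|Δx|,|Δy|) over the edges gives the boundary count: gcd(13,14) + gcd(15,12) + gcd(2,2) = 1+3+2 = 6.
Scaling by 4 multiplies the area by 4² = 16 (so the new area is 432) and multiplies the boundary lattice-point count by 4, giving 24.
By Pick's theorem, the interior count of the dilated polygon is 432 − 24/2 + 1 = 421.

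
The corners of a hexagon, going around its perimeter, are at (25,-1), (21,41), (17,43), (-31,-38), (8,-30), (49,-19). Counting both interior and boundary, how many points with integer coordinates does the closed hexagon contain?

2467

By the shoelace formula, twice the signed area is |(25·41 − 21·(-1)) + (21·43 − 17·41) + (17·(-38) − (-31)·43) + ((-31)·(-30) − 8·(-38)) + (8·(-19) − 49·(-30)) + (49·(-1) − 25·(-19))| = 4917, so the area is 4917/2.
Along each edge there are gcd(|Δx|,|Δy|)+1 lattice points, so counting each shared vertex once the boundary has gcd(4,42) + gcd(4,2) + gcd(48,81) + gcd(39,8) + gcd(41,11) + gcd(24,18) = 2+2+3+1+1+6 = 15.
Pick's theorem gives I = A − B/2 + 1 = 4917/2 − 15/2 + 1 = 2452, so the closed region contains I + B = 2452 + 15 = 2467 lattice points.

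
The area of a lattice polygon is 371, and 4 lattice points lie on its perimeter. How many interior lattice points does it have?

From Pick's theorem, I = A − B/2 + 1 = 371 − 4/2 + 1 = 370.

370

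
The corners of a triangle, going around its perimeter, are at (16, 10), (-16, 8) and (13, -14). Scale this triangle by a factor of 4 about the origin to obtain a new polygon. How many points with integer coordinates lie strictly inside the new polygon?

6085

Using the shoelace formula, 2A = |(16·8 − (-16)·10) + ((-16)·(-14) − 13·8) + (13·10 − 16·(-14))| = 762, so the area is 381.
Along each edge there are gcd(|Δx|,|Δy|)+1 lattice points, so counting each shared vertex once the boundary has gcd(32,2) + gcd(29,22) + gcd(3,24) = 2+1+3 = 6.
Scaling by 4 multiplies the area by 4² = 16 (so the new area is 6096) and multiplies the boundary lattice-point count by 4, giving 24.
By Pick's theorem, the interior count of the dilated polygon is 6096 − 24/2 + 1 = 6085.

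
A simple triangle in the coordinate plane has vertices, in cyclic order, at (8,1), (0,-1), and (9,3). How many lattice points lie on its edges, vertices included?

Along each edge there are gcd(|Δx|,|Δy|)+1 lattice points, so counting each shared vertex once the boundary has gcd(8,2) + gcd(9,4) + gcd(1,2) = 2+1+1 = 4.

4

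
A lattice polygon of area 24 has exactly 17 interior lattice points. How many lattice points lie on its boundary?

16

Pick's theorem gives A = I + B/2 − 1, so B = 2(A − I + 1) = 2(24 − 17 + 1) = 16.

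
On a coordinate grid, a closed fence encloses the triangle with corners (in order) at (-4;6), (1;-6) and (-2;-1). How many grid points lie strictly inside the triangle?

5

By the shoelace formula, twice the signed area is |[(-4)·(-6) − 1·6] + [1·(-1) − (-2)·(-6)] + [(-2)·6 − (-4)·(-1)]| = 11, so the area is 5.5.
Along each edge there are gcd(|Δx|,|Δy|)+1 lattice points, so counting each shared vertex once the boundary has gcd(5,12) + gcd(3,5) + gcd(2,7) = 1+1+1 = 3.
Pick's theorem gives I = A − B/2 + 1 = 5.5 − 3/2 + 1 = 5.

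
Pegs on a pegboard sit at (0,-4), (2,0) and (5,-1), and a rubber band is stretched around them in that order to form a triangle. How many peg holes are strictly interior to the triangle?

By the shoelace formula, twice the signed area is |(0·0 − 2·(-4)) + (2·(-1) − 5·0) + (5·(-4) − 0·(-1))| = 14, so the area is 7.
Summing gcd(|Δx|,|Δy|) over the edges gives the boundary count: gcd(2,4) + gcd(3,1) + gcd(5,3) = 2+1+1 = 4.
Pick's theorem gives I = A − B/2 + 1 = 7 − 4/2 + 1 = 6.

6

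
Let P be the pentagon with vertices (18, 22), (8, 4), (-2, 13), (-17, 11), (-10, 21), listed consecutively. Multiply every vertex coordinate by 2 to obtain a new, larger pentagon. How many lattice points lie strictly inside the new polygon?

1271

By the shoelace formula, twice the signed area is |[18·4 − 8·22] + [8·13 − (-2)·4] + [(-2)·11 − (-17)·13] + [(-17)·21 − (-10)·11] + [(-10)·22 − 18·21]| = 638, so the area is 319.
Summing gcd(|Δx|,|Δy|) over the edges gives the boundary count: gcd(10,18) + gcd(10,9) + gcd(15,2) + gcd(7,10) + gcd(28,1) = 2+1+1+1+1 = 6.
Scaling by 2 multiplies the area by 2² = 4 (so the new area is 1276) and multiplies the boundary lattice-point count by 2, giving 12.
By Pick's theorem, the interior count of the dilated polygon is 1276 − 12/2 + 1 = 1271.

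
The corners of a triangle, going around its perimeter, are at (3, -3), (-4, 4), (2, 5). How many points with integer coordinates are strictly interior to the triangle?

21

By the shoelace formula, twice the signed area is |[3·4 − (-4)·(-3)] + [(-4)·5 − 2·4] + [2·(-3) − 3·5]| = 49, so the area is 49/2.
Along each edge there are gcd(|Δx|,|Δy|)+1 lattice points, so counting each shared vertex once the boundary has gcd(7,7) + gcd(6,1) + gcd(1,8) = 7+1+1 = 9.
Pick's theorem gives I = A − B/2 + 1 = 49/2 − 9/2 + 1 = 21.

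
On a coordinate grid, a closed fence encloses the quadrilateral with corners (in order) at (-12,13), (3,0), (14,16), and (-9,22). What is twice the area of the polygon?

The shoelace formula gives twice the area as |[(-12)·0 − 3·13] + [3·16 − 14·0] + [14·22 − (-9)·16] + [(-9)·13 − (-12)·22]| = 608, so the area is 304.

608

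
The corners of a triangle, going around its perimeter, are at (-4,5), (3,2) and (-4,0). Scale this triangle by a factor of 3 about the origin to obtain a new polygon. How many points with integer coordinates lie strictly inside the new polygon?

148

By the shoelace formula, twice the signed area is |[(-4)·2 − 3·5] + [3·0 − (-4)·2] + [(-4)·5 − (-4)·0]| = 35, so the area is 35/2.
The number of boundary lattice points is Σ gcd(|Δx|,|Δy|) = gcd(7,3) + gcd(7,2) + gcd(0,5) = 1+1+5 = 7.
Scaling by 3 multiplies the area by 3² = 9 (so the new area is 315/2) and multiplies the boundary lattice-point count by 3, giving 21.
By Pick's theorem, the interior count of the dilated polygon is 315/2 − 21/2 + 1 = 148.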